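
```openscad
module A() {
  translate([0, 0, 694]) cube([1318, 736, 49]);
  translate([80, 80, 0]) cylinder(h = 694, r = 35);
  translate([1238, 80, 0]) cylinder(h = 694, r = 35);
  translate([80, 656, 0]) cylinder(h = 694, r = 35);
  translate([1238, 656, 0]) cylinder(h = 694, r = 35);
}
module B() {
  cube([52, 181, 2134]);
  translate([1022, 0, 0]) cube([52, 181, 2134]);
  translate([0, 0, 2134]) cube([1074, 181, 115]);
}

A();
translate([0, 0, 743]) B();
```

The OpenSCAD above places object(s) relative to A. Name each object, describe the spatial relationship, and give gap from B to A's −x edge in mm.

A is a table. B is a door frame. The door frame is on top of the table. The gap from the door frame to the table's −x edge is 0 mm.

The door frame's min-x is at 0; the table's min-x is 0; gap = 0 mm.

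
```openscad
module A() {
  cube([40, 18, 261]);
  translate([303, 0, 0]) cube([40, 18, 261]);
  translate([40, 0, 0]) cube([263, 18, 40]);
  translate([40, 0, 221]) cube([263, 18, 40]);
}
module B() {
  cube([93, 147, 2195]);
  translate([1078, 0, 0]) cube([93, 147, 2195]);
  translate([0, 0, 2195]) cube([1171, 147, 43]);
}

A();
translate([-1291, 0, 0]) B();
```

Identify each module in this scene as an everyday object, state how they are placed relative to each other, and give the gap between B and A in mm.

A is a picture frame. B is a door frame. The door frame is on the floor beside the picture frame on its −x side. The gap between the door frame and the picture frame is 120 mm.

The door frame's nearest face is 120 mm from the picture frame's −x face.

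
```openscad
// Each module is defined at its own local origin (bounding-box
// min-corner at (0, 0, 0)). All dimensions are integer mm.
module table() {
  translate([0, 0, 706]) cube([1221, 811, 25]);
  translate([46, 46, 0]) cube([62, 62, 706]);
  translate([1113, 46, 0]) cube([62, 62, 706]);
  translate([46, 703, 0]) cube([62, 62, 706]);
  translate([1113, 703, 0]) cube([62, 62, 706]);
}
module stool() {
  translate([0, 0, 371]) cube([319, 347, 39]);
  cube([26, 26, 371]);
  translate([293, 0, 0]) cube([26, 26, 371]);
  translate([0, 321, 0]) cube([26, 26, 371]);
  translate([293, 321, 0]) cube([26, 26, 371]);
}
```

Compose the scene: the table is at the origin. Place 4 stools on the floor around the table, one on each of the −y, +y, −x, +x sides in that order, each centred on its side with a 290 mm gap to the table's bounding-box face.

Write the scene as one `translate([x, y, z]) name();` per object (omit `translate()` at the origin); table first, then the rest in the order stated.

table();
translate([451, -637, 0]) stool();
translate([451, 1101, 0]) stool();
translate([-609, 232, 0]) stool();
translate([1511, 232, 0]) stool();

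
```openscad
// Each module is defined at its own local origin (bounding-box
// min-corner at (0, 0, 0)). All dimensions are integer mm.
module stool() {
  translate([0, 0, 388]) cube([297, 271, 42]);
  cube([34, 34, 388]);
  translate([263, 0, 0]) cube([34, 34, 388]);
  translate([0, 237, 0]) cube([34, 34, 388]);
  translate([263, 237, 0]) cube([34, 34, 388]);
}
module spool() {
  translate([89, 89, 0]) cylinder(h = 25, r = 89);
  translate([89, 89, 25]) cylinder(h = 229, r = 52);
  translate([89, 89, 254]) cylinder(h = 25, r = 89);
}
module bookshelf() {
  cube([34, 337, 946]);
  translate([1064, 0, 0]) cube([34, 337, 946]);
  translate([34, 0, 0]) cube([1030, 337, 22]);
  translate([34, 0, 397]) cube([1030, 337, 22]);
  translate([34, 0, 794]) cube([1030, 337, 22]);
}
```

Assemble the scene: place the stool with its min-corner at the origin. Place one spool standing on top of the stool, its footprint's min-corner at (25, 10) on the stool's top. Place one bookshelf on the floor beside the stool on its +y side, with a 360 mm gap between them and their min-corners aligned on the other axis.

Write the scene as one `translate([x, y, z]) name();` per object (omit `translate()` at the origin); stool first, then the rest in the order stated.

stool();
translate([25, 10, 430]) spool();
translate([0, 631, 0]) bookshelf();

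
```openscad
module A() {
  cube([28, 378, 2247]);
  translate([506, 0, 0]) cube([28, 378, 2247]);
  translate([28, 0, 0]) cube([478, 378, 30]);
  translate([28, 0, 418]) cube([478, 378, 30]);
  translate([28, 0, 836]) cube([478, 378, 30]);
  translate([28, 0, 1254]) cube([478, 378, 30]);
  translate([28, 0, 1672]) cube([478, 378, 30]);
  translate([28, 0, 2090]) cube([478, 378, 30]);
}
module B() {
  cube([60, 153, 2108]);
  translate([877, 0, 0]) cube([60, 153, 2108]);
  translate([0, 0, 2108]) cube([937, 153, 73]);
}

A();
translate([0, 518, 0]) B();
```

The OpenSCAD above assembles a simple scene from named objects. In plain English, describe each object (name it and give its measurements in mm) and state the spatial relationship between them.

A is a bookshelf 534 mm wide overall, 378 mm deep and 2247 mm tall. The two sides are 28 mm thick vertical panels. 6 horizontal shelves of 30 mm thickness span between the inner faces of the sides; the lowest shelf sits on the floor and shelves are stacked with a clear vertical gap of 388 mm between each pair.

B is a door frame. The clear opening is 817 mm wide and 2108 mm high. Two 60 mm wide jambs, 153 mm deep, stand either side of the opening from the floor to the top of the opening. A 73 mm thick head sits across the top of both jambs, spanning the full outside width of the frame.

The door frame is on the floor beside the bookshelf on its +y side.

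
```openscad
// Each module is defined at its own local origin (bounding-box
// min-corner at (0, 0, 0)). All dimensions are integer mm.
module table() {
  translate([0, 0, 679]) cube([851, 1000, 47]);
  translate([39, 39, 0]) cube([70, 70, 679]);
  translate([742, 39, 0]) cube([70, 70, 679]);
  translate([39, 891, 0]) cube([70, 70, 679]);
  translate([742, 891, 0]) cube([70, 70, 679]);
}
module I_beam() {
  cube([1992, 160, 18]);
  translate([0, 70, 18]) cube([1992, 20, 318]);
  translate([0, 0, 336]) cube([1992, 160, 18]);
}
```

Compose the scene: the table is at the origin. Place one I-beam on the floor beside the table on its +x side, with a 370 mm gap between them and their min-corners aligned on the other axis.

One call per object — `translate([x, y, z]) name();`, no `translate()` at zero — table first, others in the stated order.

table();
translate([1221, 0, 0]) I_beam();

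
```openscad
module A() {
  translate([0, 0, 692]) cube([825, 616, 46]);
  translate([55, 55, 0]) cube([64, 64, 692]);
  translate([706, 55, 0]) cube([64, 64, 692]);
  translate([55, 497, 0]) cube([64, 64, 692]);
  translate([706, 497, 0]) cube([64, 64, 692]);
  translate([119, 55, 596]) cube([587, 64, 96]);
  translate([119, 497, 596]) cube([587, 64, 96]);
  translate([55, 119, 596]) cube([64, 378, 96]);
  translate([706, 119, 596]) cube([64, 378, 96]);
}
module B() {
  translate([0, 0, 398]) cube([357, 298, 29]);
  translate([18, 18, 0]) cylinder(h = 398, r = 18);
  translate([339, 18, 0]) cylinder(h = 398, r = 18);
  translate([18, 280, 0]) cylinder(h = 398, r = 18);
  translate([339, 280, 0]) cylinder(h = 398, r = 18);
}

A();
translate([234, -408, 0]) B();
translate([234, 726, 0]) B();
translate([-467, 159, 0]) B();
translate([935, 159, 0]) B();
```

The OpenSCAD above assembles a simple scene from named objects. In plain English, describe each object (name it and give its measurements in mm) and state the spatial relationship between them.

A is a table with a 825×616 mm rectangular top, 46 mm thick, top surface at z = 738 mm, supported by four 64×64 mm square legs, each inset 55 mm from the nearest pair of top edges, running from the floor. Four apron rails, 64 mm thick and 96 mm tall, run between adjacent legs with their top edges flush with the underside of the top and their outer faces flush with the legs' outer faces.

B is a four-legged stool. The seat is 357×298 mm, 29 mm thick, top at z = 427 mm. It stands on four round legs, each 36 mm in diameter, from z = 0 to the seat underside, each leg's axis is inset half a diameter from the nearest pair of seat edges (so the leg's bounding box is flush with the corner).

Four stools sit around the table at the −y, +y, −x, +x sides.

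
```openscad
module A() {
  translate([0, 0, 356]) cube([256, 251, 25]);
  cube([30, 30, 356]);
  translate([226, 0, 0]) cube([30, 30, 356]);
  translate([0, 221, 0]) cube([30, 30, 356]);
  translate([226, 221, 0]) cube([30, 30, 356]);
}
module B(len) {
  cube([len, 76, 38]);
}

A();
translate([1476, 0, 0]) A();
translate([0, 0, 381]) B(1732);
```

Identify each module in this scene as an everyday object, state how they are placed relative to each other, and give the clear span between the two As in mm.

A is a stool. B is a beam. A beam spans the tops of two stools. The clear span between the two stools is 1220 mm.

Second stool starts at x = 1476; first ends at x = 256; clear span = 1476 − 256 = 1220 mm.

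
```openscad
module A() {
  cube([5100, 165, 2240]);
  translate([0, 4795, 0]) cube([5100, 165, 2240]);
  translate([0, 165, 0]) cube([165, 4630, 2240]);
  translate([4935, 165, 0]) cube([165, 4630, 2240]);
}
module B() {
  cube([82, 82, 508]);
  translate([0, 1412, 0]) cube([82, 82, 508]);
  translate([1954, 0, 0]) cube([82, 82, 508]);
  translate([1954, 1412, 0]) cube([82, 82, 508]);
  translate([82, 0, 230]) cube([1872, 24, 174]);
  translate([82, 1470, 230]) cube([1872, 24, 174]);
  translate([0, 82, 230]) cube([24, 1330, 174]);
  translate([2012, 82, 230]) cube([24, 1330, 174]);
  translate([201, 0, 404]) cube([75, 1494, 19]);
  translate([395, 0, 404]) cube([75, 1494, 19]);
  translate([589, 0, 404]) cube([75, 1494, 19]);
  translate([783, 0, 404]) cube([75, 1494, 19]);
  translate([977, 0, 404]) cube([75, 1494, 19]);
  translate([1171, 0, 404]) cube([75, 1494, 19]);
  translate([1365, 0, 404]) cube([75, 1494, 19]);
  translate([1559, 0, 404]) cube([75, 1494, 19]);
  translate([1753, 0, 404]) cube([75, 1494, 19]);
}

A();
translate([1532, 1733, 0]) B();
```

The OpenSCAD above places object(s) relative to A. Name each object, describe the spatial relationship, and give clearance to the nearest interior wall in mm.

A is a house frame. B is a bed frame. The bed frame sits inside the house frame, centred. The clearance to the nearest interior wall is 1367 mm.

Clearances: x = 1367, y = 1568; minimum 1367 mm.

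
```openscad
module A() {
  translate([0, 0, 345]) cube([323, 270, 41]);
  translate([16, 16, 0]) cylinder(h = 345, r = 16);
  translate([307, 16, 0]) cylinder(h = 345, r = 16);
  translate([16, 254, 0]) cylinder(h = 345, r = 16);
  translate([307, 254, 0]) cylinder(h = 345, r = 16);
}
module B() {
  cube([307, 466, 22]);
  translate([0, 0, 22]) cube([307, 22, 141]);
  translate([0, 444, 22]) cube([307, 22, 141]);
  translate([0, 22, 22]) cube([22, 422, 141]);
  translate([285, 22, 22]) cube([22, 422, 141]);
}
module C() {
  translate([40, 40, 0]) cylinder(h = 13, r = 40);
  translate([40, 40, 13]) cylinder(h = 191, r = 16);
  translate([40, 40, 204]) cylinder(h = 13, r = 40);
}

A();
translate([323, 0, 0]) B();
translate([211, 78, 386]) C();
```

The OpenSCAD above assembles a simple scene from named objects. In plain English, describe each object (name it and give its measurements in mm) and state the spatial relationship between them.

A is a simple wooden stool: a rectangular seat 323 mm (x) by 270 mm (y), 41 mm thick, top face at z = 386 mm, on four round legs, each 32 mm in diameter. The legs rest on z = 0, each leg's axis is inset half a diameter from the nearest pair of seat edges (so the leg's bounding box is flush with the corner).

B is an open storage box with external size 307×466×163 mm and wall thickness 22 mm (the base is also 22 mm thick). The base covers the whole footprint; the four walls stand on the base, with the y-facing walls full-width and the x-facing walls fitting between their inner faces.

C is a spool: two coaxial disc flanges of radius 40 mm and thickness 13 mm, joined by a core cylinder of radius 16 mm and height 191 mm. The lower flange rests on z = 0 and the three cylinders share a vertical axis.

The open box is against the stool's +x side, with their −y faces flush. The spool is on top of the stool.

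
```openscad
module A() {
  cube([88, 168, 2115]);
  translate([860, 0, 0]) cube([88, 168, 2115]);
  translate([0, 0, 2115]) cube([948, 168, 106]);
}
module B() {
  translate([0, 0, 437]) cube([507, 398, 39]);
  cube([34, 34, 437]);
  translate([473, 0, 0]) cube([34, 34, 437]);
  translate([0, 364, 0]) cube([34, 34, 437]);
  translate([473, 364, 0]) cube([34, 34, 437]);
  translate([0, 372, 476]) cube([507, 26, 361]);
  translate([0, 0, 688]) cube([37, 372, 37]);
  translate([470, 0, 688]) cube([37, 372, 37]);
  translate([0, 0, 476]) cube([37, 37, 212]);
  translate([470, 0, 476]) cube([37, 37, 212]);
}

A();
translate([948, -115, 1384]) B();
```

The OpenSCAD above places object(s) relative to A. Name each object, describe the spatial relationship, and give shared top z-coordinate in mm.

A is a door frame. B is a chair. The chair is beside the door frame with their tops flush at z = 2221. The shared top z-coordinate is 2221 mm.

Both tops at z = 2221 mm.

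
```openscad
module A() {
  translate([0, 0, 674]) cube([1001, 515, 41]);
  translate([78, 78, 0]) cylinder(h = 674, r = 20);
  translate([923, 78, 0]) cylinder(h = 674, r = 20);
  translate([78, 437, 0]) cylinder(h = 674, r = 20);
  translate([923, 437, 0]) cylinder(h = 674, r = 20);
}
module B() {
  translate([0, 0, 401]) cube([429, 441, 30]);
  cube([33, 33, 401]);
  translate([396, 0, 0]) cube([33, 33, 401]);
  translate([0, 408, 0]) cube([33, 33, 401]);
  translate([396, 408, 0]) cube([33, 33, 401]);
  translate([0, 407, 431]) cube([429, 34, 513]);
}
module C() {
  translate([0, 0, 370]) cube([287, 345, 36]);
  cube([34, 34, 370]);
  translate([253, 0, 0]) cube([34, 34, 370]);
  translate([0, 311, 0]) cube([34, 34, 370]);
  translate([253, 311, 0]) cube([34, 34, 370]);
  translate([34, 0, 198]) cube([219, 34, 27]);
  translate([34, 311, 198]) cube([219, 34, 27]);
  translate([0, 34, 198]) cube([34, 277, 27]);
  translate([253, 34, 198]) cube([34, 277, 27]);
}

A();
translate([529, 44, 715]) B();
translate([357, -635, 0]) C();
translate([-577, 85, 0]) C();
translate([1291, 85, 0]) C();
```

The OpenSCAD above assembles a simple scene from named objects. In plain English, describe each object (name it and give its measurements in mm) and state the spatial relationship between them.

A is a table with a 1001×515 mm rectangular top, 41 mm thick, top surface at z = 715 mm, supported by four round legs of 40 mm diameter, each leg's bounding box inset 58 mm from the nearest pair of top edges, running from the floor.

B is a chair: 429×441 mm seat, 30 mm thick, top at z = 431 mm, on four 33 mm square corner legs flush with the seat edges. A 34 mm thick backrest slab spans the full seat width, extending 513 mm above the seat top, its back face flush with the seat's +y edge.

C is a four-legged stool. The seat is a 287×345×36 mm slab whose top surface is at z = 406 mm; four square legs, each 34×34 mm in cross-section, run from the floor (z = 0) to the underside of the seat, each flush with a corner of the seat. Four stretchers, 34 mm wide and 27 mm tall, connect adjacent legs with their undersides at z = 198 mm, each running between the inner faces of the legs it joins and aligned with the legs' outer faces on the other axis.

The chair is on top of the table. Three stools sit around the table at the −y, −x, +x sides.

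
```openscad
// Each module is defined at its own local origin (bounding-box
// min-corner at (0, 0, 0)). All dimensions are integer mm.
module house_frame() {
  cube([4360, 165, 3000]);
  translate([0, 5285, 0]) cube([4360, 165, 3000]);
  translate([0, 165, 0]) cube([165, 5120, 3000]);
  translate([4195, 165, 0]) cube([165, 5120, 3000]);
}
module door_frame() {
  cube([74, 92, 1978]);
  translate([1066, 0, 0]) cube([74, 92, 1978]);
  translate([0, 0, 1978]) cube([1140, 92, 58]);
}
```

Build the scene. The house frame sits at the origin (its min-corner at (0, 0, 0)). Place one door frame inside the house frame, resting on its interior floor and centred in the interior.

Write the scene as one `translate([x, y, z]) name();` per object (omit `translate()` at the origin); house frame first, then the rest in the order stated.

house_frame();
translate([1610, 2679, 0]) door_frame();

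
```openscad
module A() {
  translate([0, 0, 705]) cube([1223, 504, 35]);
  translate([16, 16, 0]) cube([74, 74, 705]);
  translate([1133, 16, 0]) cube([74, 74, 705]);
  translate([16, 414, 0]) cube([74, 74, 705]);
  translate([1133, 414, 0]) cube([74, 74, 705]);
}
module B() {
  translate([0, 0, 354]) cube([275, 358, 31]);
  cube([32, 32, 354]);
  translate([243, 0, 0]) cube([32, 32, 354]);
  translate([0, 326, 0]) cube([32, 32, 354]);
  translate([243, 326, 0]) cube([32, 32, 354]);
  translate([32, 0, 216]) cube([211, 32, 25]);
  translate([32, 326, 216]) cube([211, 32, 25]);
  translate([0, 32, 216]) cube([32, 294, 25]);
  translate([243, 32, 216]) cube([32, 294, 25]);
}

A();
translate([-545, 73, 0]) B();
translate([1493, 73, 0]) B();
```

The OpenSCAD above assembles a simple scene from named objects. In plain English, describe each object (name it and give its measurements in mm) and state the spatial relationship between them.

A is a table: top 1223 mm (x) × 504 mm (y), 35 mm thick, upper face at z = 740 mm, on four 74×74 mm square legs, each inset 16 mm from the nearest pair of top edges, running from z = 0 to the bottom of the top.

B is a simple wooden stool: a rectangular seat 275 mm (x) by 358 mm (y), 31 mm thick, top face at z = 385 mm, on four square legs, each 32×32 mm in cross-section. The legs rest on z = 0, each flush with a corner of the seat. Four stretchers, 32 mm wide and 25 mm tall, connect adjacent legs with their undersides at z = 216 mm, each running between the inner faces of the legs it joins and aligned with the legs' outer faces on the other axis.

Two stools sit around the table at the −x, +x sides.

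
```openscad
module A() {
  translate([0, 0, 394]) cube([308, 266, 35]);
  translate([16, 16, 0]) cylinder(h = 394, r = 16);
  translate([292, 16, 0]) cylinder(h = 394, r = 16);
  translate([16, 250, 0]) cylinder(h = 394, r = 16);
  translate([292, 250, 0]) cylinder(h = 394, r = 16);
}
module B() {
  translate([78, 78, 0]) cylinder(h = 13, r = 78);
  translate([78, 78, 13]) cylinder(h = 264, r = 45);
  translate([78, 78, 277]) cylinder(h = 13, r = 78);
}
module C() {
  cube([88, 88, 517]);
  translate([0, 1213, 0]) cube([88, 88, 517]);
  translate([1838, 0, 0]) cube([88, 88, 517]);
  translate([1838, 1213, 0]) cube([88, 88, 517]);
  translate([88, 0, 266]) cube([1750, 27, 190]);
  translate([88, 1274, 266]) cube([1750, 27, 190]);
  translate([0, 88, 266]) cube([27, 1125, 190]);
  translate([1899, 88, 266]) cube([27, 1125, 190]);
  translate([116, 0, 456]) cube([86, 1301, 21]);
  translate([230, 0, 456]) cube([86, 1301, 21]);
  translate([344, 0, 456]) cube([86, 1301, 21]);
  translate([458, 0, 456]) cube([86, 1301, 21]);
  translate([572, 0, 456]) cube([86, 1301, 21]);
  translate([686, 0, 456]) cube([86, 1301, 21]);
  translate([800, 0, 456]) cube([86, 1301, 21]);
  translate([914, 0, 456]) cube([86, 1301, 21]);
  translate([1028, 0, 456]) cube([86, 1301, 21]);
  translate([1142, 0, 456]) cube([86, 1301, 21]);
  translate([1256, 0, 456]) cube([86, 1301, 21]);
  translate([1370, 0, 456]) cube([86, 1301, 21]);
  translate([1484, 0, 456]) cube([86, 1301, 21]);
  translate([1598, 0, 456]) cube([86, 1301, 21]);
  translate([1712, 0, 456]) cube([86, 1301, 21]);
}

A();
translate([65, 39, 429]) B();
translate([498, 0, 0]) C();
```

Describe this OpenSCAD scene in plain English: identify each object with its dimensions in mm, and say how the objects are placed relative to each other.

A is a four-legged stool. The seat is a 308×266×35 mm slab whose top surface is at z = 429 mm; four round legs, each 32 mm in diameter, run from the floor (z = 0) to the underside of the seat, each leg's axis is inset half a diameter from the nearest pair of seat edges (so the leg's bounding box is flush with the corner).

B is a spool: two coaxial disc flanges of radius 78 mm and thickness 13 mm, joined by a core cylinder of radius 45 mm and height 264 mm. The lower flange rests on z = 0 and the three cylinders share a vertical axis.

C is a bed frame 1926 mm long (x) by 1301 mm wide (y). Four 88×88 mm corner posts, 517 mm tall, at the corners of the footprint. Four rails of 27 mm thickness and 190 mm height run between adjacent posts with their undersides at z = 266 mm, their outer faces flush with the outside of the frame (the two x-running rails run between the posts' inner faces; the two y-running rails run between the posts' inner faces). 15 slats, each 86 mm wide (x) and 21 mm thick, lie across the top of the two x-running rails, running the full 1301 mm width of the frame in y; the slats are evenly spaced along x between the inner faces of the end posts with equal gaps (rounded down to the nearest mm) at the −x end and between each pair — any rounding remainder accumulates at the +x end.

The spool is on top of the stool. The bed frame is on the floor beside the stool on its +x side.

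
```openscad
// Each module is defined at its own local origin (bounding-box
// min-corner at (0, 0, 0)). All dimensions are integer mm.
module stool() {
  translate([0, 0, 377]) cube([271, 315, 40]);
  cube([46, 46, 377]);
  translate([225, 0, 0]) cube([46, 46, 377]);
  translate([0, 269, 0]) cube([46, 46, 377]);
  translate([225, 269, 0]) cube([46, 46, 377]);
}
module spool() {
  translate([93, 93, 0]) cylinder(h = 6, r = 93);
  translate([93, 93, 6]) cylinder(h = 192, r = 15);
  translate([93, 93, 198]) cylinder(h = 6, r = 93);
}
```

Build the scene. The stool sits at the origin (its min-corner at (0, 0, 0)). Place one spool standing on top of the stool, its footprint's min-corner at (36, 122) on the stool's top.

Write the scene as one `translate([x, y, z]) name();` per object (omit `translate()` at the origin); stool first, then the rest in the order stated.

stool();
translate([36, 122, 417]) spool();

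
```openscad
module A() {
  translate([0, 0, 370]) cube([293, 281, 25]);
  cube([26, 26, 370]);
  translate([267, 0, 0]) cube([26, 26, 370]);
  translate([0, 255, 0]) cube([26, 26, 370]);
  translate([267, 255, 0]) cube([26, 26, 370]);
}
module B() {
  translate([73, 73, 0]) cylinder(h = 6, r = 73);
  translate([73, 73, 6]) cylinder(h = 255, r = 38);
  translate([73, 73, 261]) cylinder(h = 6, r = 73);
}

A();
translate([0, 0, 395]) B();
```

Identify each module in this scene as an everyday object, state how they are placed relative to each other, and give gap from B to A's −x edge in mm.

A is a stool. B is a spool. The spool is on top of the stool. The gap from the spool to the stool's −x edge is 0 mm.

The spool's min-x is at 0; the stool's min-x is 0; gap = 0 mm.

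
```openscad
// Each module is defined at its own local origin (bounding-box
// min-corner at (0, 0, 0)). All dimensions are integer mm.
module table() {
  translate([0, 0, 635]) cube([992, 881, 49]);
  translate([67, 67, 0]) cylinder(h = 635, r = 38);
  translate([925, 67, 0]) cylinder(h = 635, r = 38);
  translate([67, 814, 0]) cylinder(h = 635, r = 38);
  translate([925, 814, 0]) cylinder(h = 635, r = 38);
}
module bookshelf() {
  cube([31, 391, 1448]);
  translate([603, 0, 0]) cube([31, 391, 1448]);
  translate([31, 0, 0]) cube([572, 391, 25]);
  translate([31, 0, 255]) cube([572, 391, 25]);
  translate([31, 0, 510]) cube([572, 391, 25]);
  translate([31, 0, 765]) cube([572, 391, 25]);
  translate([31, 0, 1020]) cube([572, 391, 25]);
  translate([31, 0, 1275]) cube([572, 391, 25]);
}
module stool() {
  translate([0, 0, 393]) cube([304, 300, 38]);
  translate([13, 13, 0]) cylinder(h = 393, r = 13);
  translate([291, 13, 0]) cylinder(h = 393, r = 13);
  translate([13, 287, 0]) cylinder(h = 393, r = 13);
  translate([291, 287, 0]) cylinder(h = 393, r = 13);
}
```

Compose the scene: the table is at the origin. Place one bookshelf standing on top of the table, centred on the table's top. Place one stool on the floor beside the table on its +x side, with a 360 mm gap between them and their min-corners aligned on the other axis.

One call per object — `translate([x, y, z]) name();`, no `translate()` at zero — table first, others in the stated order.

table();
translate([179, 245, 684]) bookshelf();
translate([1352, 0, 0]) stool();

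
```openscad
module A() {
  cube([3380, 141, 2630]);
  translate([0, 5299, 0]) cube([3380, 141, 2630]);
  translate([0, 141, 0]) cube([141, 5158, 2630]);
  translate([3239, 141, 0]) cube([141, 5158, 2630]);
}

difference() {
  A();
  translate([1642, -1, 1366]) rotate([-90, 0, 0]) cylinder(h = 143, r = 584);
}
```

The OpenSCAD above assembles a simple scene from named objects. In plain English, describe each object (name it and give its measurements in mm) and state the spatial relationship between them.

A is the wall frame of a small rectangular building: four walls, each 2630 mm tall and 141 mm thick, enclosing a footprint 3380 mm (x) by 5440 mm (y) outside-to-outside, with no floor or roof. The front and back walls (the −y and +y sides) span the full width; the two side walls fit between them.

The house frame has a circular hole of radius 584 mm through its front wall, centred at (x = 1642, z = 1366).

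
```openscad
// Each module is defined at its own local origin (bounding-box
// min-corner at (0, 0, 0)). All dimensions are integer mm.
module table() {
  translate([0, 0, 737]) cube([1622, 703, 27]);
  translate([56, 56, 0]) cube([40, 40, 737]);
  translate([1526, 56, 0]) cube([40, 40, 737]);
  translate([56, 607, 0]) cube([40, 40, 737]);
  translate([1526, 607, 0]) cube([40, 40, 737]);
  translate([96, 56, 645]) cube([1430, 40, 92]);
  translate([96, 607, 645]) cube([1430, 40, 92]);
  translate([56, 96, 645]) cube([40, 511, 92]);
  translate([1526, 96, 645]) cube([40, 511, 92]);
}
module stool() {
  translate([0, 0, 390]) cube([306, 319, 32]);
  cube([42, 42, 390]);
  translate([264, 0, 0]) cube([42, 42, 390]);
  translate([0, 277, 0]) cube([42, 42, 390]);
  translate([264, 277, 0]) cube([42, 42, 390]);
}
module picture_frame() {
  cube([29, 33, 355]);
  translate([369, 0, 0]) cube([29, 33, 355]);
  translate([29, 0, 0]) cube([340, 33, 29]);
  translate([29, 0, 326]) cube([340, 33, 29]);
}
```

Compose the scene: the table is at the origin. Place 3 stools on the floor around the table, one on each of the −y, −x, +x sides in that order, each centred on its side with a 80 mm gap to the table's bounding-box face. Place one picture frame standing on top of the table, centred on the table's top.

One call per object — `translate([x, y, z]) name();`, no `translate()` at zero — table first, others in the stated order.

table();
translate([658, -399, 0]) stool();
translate([-386, 192, 0]) stool();
translate([1702, 192, 0]) stool();
translate([612, 335, 764]) picture_frame();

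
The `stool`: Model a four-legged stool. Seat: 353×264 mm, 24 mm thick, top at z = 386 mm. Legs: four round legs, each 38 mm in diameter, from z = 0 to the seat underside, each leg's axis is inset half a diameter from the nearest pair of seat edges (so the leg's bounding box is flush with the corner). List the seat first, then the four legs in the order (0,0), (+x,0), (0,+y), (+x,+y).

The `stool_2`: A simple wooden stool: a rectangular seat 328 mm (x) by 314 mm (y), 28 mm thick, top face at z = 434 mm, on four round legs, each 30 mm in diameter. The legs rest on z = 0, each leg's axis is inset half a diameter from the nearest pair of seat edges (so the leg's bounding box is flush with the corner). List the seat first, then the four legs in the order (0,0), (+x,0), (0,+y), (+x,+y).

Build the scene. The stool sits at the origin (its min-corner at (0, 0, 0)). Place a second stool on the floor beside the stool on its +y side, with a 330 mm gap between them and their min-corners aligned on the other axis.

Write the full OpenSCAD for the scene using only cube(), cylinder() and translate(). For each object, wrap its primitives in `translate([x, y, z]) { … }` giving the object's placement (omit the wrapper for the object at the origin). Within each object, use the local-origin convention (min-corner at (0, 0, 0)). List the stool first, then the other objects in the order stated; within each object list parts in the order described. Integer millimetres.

translate([0, 0, 362]) cube([353, 264, 24]);
translate([19, 19, 0]) cylinder(h = 362, r = 19);
translate([334, 19, 0]) cylinder(h = 362, r = 19);
translate([19, 245, 0]) cylinder(h = 362, r = 19);
translate([334, 245, 0]) cylinder(h = 362, r = 19);
translate([0, 594, 0]) {
  translate([0, 0, 406]) cube([328, 314, 28]);
  translate([15, 15, 0]) cylinder(h = 406, r = 15);
  translate([313, 15, 0]) cylinder(h = 406, r = 15);
  translate([15, 299, 0]) cylinder(h = 406, r = 15);
  translate([313, 299, 0]) cylinder(h = 406, r = 15);
}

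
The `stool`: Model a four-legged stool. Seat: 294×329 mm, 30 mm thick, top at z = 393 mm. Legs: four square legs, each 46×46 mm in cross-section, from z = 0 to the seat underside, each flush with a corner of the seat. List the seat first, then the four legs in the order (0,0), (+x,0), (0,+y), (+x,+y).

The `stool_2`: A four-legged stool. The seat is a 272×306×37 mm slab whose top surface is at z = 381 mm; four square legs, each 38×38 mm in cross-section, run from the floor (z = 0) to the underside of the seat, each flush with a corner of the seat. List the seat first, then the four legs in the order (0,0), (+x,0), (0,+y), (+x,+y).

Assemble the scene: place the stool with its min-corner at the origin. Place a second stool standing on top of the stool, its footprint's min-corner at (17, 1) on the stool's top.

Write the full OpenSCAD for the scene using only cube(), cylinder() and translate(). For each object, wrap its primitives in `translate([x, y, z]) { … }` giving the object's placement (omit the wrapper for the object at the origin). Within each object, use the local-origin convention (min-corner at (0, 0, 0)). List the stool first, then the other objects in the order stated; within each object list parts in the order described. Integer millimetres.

translate([0, 0, 363]) cube([294, 329, 30]);
cube([46, 46, 363]);
translate([248, 0, 0]) cube([46, 46, 363]);
translate([0, 283, 0]) cube([46, 46, 363]);
translate([248, 283, 0]) cube([46, 46, 363]);
translate([17, 1, 393]) {
  translate([0, 0, 344]) cube([272, 306, 37]);
  cube([38, 38, 344]);
  translate([234, 0, 0]) cube([38, 38, 344]);
  translate([0, 268, 0]) cube([38, 38, 344]);
  translate([234, 268, 0]) cube([38, 38, 344]);
}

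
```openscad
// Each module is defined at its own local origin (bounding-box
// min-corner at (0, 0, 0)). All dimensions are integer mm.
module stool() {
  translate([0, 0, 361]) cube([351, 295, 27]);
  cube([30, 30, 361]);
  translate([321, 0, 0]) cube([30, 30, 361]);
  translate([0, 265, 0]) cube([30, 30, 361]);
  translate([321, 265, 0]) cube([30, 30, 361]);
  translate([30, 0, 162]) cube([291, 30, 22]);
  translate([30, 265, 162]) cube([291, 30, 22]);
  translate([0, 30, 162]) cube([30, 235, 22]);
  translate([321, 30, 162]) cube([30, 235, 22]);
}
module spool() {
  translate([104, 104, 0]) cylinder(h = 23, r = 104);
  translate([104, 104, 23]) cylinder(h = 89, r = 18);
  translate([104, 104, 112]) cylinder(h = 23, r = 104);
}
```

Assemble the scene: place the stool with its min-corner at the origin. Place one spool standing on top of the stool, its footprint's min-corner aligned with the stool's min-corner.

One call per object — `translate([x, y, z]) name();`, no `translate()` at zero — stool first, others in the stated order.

stool();
translate([0, 0, 388]) spool();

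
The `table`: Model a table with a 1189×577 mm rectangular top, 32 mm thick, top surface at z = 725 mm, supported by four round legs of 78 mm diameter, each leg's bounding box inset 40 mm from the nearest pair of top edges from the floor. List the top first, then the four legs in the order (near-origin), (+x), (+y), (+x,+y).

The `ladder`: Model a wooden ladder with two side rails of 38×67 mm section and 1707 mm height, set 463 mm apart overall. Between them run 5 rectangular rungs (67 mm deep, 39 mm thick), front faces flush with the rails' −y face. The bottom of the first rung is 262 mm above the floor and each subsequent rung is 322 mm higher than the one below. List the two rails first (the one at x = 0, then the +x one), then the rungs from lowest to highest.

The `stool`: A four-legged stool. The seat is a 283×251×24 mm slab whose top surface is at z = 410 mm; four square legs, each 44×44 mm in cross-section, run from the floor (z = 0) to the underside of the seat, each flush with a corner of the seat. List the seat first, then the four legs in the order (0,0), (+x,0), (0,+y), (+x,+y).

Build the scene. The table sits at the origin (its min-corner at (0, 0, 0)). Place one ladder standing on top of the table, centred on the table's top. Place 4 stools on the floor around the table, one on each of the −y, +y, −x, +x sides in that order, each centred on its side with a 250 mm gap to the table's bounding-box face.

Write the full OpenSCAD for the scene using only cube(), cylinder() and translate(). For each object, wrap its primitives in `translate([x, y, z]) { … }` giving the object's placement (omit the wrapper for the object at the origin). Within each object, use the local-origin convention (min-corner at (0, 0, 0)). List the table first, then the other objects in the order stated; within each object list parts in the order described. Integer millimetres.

translate([0, 0, 693]) cube([1189, 577, 32]);
translate([79, 79, 0]) cylinder(h = 693, r = 39);
translate([1110, 79, 0]) cylinder(h = 693, r = 39);
translate([79, 498, 0]) cylinder(h = 693, r = 39);
translate([1110, 498, 0]) cylinder(h = 693, r = 39);
translate([363, 255, 725]) {
  cube([38, 67, 1707]);
  translate([425, 0, 0]) cube([38, 67, 1707]);
  translate([38, 0, 262]) cube([387, 67, 39]);
  translate([38, 0, 584]) cube([387, 67, 39]);
  translate([38, 0, 906]) cube([387, 67, 39]);
  translate([38, 0, 1228]) cube([387, 67, 39]);
  translate([38, 0, 1550]) cube([387, 67, 39]);
}
translate([453, -501, 0]) {
  translate([0, 0, 386]) cube([283, 251, 24]);
  cube([44, 44, 386]);
  translate([239, 0, 0]) cube([44, 44, 386]);
  translate([0, 207, 0]) cube([44, 44, 386]);
  translate([239, 207, 0]) cube([44, 44, 386]);
}
translate([453, 827, 0]) {
  translate([0, 0, 386]) cube([283, 251, 24]);
  cube([44, 44, 386]);
  translate([239, 0, 0]) cube([44, 44, 386]);
  translate([0, 207, 0]) cube([44, 44, 386]);
  translate([239, 207, 0]) cube([44, 44, 386]);
}
translate([-533, 163, 0]) {
  translate([0, 0, 386]) cube([283, 251, 24]);
  cube([44, 44, 386]);
  translate([239, 0, 0]) cube([44, 44, 386]);
  translate([0, 207, 0]) cube([44, 44, 386]);
  translate([239, 207, 0]) cube([44, 44, 386]);
}
translate([1439, 163, 0]) {
  translate([0, 0, 386]) cube([283, 251, 24]);
  cube([44, 44, 386]);
  translate([239, 0, 0]) cube([44, 44, 386]);
  translate([0, 207, 0]) cube([44, 44, 386]);
  translate([239, 207, 0]) cube([44, 44, 386]);
}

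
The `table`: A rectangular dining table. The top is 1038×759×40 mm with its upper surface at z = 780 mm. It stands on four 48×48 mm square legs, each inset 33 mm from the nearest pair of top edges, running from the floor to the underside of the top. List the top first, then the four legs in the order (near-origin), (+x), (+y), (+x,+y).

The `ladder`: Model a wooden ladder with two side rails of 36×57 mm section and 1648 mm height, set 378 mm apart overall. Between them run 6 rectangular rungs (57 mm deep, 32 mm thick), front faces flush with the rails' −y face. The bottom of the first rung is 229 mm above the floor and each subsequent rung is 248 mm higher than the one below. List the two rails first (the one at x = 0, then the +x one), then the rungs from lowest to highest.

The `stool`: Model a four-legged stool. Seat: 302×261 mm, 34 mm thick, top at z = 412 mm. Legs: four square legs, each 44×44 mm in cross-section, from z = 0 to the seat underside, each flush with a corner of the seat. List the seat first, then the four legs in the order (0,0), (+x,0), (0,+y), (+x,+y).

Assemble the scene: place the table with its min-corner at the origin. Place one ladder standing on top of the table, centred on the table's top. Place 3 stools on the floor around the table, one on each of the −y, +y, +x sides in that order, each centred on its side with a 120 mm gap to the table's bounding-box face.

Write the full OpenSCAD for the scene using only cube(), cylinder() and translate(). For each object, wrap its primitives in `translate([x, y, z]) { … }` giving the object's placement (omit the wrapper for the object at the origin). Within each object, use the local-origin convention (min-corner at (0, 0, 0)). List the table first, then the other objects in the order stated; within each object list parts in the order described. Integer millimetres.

translate([0, 0, 740]) cube([1038, 759, 40]);
translate([33, 33, 0]) cube([48, 48, 740]);
translate([957, 33, 0]) cube([48, 48, 740]);
translate([33, 678, 0]) cube([48, 48, 740]);
translate([957, 678, 0]) cube([48, 48, 740]);
translate([330, 351, 780]) {
  cube([36, 57, 1648]);
  translate([342, 0, 0]) cube([36, 57, 1648]);
  translate([36, 0, 229]) cube([306, 57, 32]);
  translate([36, 0, 477]) cube([306, 57, 32]);
  translate([36, 0, 725]) cube([306, 57, 32]);
  translate([36, 0, 973]) cube([306, 57, 32]);
  translate([36, 0, 1221]) cube([306, 57, 32]);
  translate([36, 0, 1469]) cube([306, 57, 32]);
}
translate([368, -381, 0]) {
  translate([0, 0, 378]) cube([302, 261, 34]);
  cube([44, 44, 378]);
  translate([258, 0, 0]) cube([44, 44, 378]);
  translate([0, 217, 0]) cube([44, 44, 378]);
  translate([258, 217, 0]) cube([44, 44, 378]);
}
translate([368, 879, 0]) {
  translate([0, 0, 378]) cube([302, 261, 34]);
  cube([44, 44, 378]);
  translate([258, 0, 0]) cube([44, 44, 378]);
  translate([0, 217, 0]) cube([44, 44, 378]);
  translate([258, 217, 0]) cube([44, 44, 378]);
}
translate([1158, 249, 0]) {
  translate([0, 0, 378]) cube([302, 261, 34]);
  cube([44, 44, 378]);
  translate([258, 0, 0]) cube([44, 44, 378]);
  translate([0, 217, 0]) cube([44, 44, 378]);
  translate([258, 217, 0]) cube([44, 44, 378]);
}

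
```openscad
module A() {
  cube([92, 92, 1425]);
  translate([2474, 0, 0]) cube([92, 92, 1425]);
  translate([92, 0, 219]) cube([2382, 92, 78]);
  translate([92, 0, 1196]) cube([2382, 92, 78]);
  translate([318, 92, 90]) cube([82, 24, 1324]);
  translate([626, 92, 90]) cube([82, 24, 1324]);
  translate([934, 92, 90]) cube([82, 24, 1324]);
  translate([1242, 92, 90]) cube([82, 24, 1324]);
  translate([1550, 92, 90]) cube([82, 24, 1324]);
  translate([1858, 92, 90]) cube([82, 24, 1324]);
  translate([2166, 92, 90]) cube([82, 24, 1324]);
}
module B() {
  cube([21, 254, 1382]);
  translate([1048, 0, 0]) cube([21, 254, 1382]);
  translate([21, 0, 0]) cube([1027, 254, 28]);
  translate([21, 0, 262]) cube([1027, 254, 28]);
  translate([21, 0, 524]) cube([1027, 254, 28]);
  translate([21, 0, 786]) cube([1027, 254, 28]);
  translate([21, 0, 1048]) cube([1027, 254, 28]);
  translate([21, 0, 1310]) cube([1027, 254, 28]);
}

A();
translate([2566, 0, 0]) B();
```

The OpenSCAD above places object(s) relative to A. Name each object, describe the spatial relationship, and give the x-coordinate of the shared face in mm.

A is a fence section. B is a bookshelf. The bookshelf is against the fence section's +x side, with their −y faces flush. The x-coordinate of the shared face is 2566 mm.

The fence section's +x face and the bookshelf's −x face are both at x = 2566 mm.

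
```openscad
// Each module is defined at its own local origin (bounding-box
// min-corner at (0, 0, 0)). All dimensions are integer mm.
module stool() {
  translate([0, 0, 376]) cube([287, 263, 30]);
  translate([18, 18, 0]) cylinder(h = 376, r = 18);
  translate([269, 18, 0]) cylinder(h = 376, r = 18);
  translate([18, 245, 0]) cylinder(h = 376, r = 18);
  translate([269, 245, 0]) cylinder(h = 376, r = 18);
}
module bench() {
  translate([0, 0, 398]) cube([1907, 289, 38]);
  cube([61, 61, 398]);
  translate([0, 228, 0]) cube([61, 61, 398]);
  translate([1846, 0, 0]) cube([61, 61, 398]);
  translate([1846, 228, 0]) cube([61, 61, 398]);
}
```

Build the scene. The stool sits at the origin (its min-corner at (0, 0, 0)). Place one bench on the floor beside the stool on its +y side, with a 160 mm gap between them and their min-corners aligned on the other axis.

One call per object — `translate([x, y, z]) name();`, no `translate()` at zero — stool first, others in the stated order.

stool();
translate([0, 423, 0]) bench();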